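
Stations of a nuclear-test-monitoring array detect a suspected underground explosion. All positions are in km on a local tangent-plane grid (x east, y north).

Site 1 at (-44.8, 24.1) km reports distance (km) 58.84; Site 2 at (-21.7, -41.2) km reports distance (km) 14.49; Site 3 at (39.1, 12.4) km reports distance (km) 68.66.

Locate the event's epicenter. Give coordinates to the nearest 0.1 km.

-16.7 km east, -27.6 km north

Circle about each station: (x + 44.8)² + (y − 24.1)² = 58.84²; (x + 21.7)² + (y + 41.2)² = 14.49²; (x − 39.1)² + (y − 12.4)² = 68.66².
Subtracting pairs of circle equations eliminates x²+y² and gives linear equations (the radical axes):
46.2 x − 130.6 y = 2832.67
167.8 x − 23.4 y = -2157.33
Solving the 2×2 system: x ≈ -16.7, y ≈ -27.6 km.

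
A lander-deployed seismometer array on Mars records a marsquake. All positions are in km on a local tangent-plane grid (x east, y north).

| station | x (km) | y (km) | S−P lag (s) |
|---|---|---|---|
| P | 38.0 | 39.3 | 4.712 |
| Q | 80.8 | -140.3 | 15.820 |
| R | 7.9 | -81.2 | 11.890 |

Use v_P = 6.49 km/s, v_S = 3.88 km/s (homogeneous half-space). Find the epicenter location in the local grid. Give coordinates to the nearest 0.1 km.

Distance from S−P lag: d = Δt · v_P v_S / (v_P − v_S) = Δt · (6.49·3.88)/(6.49−3.88) ≈ 9.6480·Δt.
So d_P = 45.46, d_Q = 152.63, d_R = 114.71 km.
Circle about each station: (x − 38.0)² + (y − 39.3)² = 45.46²; (x − 80.8)² + (y + 140.3)² = 152.63²; (x − 7.9)² + (y + 81.2)² = 114.71².
Subtracting pairs of circle equations eliminates x²+y² and gives linear equations (the radical axes):
85.6 x − 359.2 y = 1994.93
-60.2 x − 241.0 y = -7424.41
Solving the 2×2 system: x ≈ 74.5, y ≈ 12.2 km.

(74.5, 12.2)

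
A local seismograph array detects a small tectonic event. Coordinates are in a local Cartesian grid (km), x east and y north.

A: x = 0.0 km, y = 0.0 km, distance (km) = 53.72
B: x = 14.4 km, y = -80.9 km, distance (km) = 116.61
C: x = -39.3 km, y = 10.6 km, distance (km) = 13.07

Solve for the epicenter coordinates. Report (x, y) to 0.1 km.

Circle about each station: x² + y² = 53.72²; (x − 14.4)² + (y + 80.9)² = 116.61²; (x + 39.3)² + (y − 10.6)² = 13.07².
Subtracting pairs of circle equations eliminates x²+y² and gives linear equations (the radical axes):
28.8 x − 161.8 y = -3959.88
-78.6 x + 21.2 y = 4371.86
Solving the 2×2 system: x ≈ -51.5, y ≈ 15.3 km.

x ≈ -51.5 km, y ≈ 15.3 km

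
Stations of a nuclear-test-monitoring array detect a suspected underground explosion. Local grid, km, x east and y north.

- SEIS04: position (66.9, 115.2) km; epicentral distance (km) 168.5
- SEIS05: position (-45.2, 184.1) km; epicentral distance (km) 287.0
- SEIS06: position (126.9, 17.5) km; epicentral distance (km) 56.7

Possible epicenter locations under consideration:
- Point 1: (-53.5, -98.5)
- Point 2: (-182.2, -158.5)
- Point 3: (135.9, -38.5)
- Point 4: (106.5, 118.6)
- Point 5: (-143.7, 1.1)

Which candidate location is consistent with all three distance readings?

Point 3

For each candidate, compare |candidate − station| to the reported distance:
Point 1: residuals SEIS04 76.8, SEIS05 4.3, SEIS06 157.8 → max 157.8 km
Point 2: residuals SEIS04 201.6, SEIS05 82.0, SEIS06 299.0 → max 299.0 km
Point 3: residuals SEIS04 0.0, SEIS05 0.0, SEIS06 0.0 → max 0.0 km
Point 4: residuals SEIS04 128.8, SEIS05 121.8, SEIS06 46.4 → max 128.8 km
Point 5: residuals SEIS04 71.0, SEIS05 79.2, SEIS06 214.4 → max 214.4 km
Only Point 3 has all residuals ≈ 0.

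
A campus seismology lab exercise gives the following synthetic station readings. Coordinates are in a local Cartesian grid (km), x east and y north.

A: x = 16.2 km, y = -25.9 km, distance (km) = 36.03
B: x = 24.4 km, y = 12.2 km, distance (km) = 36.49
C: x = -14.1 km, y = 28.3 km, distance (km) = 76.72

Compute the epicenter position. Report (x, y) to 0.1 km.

Circle about each station: (x − 16.2)² + (y + 25.9)² = 36.03²; (x − 24.4)² + (y − 12.2)² = 36.49²; (x + 14.1)² + (y − 28.3)² = 76.72².
Subtracting pairs of circle equations eliminates x²+y² and gives linear equations (the radical axes):
16.4 x + 76.2 y = -222.41
-60.6 x + 108.4 y = -4521.35
Solving the 2×2 system: x ≈ 50.1, y ≈ -13.7 km.
Check against A (with the unrounded x, y): √((x − 16.2)²+(y + 25.9)²) = 36.03 ≈ 36.03 km. ✓

(50.1, -13.7)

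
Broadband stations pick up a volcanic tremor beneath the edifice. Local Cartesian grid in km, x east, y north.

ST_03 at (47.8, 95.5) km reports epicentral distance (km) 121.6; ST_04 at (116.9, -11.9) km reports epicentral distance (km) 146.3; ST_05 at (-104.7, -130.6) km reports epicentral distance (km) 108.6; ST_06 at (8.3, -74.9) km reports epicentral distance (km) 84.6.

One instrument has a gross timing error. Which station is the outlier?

ST_05

Solve using three stations at a time. Using ST_03, ST_04, ST_06 (subtract circle equations pairwise → linear system) gives (x, y) ≈ (-28.8, 1.1).
Distances from that point to each station vs reported:
  ST_03: calculated 121.6 vs reported 121.6 → residual 0.0 km
  ST_04: calculated 146.3 vs reported 146.3 → residual 0.0 km
  ST_05: calculated 152.0 vs reported 108.6 → residual 43.4 km
  ST_06: calculated 84.6 vs reported 84.6 → residual 0.0 km
ST_03, ST_04, ST_06 are mutually consistent (residuals ≈ 0); ST_05 is off by 43.4 km.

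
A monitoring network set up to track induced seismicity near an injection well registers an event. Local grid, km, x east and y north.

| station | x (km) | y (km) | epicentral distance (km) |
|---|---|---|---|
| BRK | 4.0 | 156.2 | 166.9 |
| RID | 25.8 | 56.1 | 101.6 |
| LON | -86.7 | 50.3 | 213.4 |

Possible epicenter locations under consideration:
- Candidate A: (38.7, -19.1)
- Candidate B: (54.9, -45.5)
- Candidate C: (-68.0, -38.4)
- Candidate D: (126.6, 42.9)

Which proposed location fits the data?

Candidate D

For each candidate, compare |candidate − station| to the reported distance:
Candidate A: residuals BRK 11.8, RID 25.3, LON 70.1 → max 70.1 km
Candidate B: residuals BRK 41.1, RID 4.1, LON 42.4 → max 42.4 km
Candidate C: residuals BRK 40.6, RID 31.5, LON 122.8 → max 122.8 km
Candidate D: residuals BRK 0.0, RID 0.1, LON 0.0 → max 0.1 km
Only Candidate D has all residuals ≈ 0.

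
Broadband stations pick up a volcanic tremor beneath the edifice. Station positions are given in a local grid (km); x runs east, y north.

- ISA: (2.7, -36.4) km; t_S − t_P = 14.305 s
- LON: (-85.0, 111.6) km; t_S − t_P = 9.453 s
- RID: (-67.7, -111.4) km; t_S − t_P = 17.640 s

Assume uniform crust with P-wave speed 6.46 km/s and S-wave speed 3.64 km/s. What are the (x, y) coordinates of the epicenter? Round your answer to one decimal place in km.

Distance from S−P lag: d = Δt · v_P v_S / (v_P − v_S) = Δt · (6.46·3.64)/(6.46−3.64) ≈ 8.3384·Δt.
So d_ISA = 119.28, d_LON = 78.82, d_RID = 147.09 km.
Circle about each station: (x − 2.7)² + (y + 36.4)² = 119.28²; (x + 85.0)² + (y − 111.6)² = 78.82²; (x + 67.7)² + (y + 111.4)² = 147.09².
Subtracting pairs of circle equations eliminates x²+y² and gives linear equations (the radical axes):
-175.4 x + 296.0 y = 26362.44
-140.8 x − 150.0 y = 8253.25
Solving the 2×2 system: x ≈ -94.1, y ≈ 33.3 km.

(-94.1, 33.3)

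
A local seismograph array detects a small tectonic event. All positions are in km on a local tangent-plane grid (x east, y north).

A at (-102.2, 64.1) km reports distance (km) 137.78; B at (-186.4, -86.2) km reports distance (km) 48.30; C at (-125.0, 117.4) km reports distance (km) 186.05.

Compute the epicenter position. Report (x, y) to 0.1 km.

(-141.7, -67.9)

Circle about each station: (x + 102.2)² + (y − 64.1)² = 137.78²; (x + 186.4)² + (y + 86.2)² = 48.30²; (x + 125.0)² + (y − 117.4)² = 186.05².
Subtracting the A equation from the B and C equations removes the quadratic terms:
-168.4 x − 300.6 y = 44272.19
-45.6 x + 106.6 y = -777.16
Solving the 2×2 system: x ≈ -141.7, y ≈ -67.9 km.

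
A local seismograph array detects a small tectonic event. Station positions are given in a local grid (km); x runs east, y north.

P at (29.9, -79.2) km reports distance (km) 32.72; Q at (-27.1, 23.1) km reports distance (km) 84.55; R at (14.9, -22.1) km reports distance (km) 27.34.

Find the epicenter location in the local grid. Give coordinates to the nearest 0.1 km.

x ≈ 16.4 km, y ≈ -49.4 km

Circle about each station: (x − 29.9)² + (y + 79.2)² = 32.72²; (x + 27.1)² + (y − 23.1)² = 84.55²; (x − 14.9)² + (y + 22.1)² = 27.34².
Subtracting the P equation from the Q and R equations removes the quadratic terms:
-114.0 x + 204.6 y = -11976.73
-30.0 x + 114.2 y = -6133.11
Solving the 2×2 system: x ≈ 16.4, y ≈ -49.4 km.
Check against P (with the unrounded x, y): √((x − 29.9)²+(y + 79.2)²) = 32.72 ≈ 32.72 km. ✓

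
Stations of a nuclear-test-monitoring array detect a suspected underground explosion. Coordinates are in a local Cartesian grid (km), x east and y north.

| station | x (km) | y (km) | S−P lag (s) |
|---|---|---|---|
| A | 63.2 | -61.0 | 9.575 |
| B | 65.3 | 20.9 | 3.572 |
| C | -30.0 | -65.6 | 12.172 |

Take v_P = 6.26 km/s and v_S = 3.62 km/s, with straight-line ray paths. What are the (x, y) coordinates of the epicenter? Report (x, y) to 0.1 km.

35.0 km east, 16.2 km north

Distance from S−P lag: d = Δt · v_P v_S / (v_P − v_S) = Δt · (6.26·3.62)/(6.26−3.62) ≈ 8.5838·Δt.
So d_A = 82.19, d_B = 30.66, d_C = 104.48 km.
Circle about each station: (x − 63.2)² + (y + 61.0)² = 82.19²; (x − 65.3)² + (y − 20.9)² = 30.66²; (x + 30.0)² + (y + 65.6)² = 104.48².
Subtracting the A equation from the B and C equations removes the quadratic terms:
4.2 x + 163.8 y = 2800.82
-186.4 x − 9.2 y = -6672.75
Solving the 2×2 system: x ≈ 35.0, y ≈ 16.2 km.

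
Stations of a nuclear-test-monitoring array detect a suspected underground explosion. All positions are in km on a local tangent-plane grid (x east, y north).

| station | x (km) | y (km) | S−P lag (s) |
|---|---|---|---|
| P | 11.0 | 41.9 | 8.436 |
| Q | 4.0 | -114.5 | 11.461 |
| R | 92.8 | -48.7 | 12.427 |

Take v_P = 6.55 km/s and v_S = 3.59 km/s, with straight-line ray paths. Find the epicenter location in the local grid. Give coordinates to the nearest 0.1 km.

Distance from S−P lag: d = Δt · v_P v_S / (v_P − v_S) = Δt · (6.55·3.59)/(6.55−3.59) ≈ 7.9441·Δt.
So d_P = 67.02, d_Q = 91.05, d_R = 98.72 km.
Circle about each station: (x − 11.0)² + (y − 41.9)² = 67.02²; (x − 4.0)² + (y + 114.5)² = 91.05²; (x − 92.8)² + (y + 48.7)² = 98.72².
Subtracting pairs of circle equations eliminates x²+y² and gives linear equations (the radical axes):
-14.0 x − 312.8 y = 7451.22
163.6 x − 181.2 y = 3852.96
Solving the 2×2 system: x ≈ -2.7, y ≈ -23.7 km.
Check against P (with the unrounded x, y): √((x − 11.0)²+(y − 41.9)²) = 67.02 ≈ 67.02 km. ✓

x ≈ -2.7 km, y ≈ -23.7 km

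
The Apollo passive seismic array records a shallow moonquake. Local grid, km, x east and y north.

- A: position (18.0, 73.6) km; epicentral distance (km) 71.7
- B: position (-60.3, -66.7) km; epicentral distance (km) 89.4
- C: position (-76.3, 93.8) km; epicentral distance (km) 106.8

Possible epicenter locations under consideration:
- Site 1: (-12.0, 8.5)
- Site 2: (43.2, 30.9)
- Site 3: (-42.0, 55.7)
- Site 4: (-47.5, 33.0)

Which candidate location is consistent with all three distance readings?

For each candidate, compare |candidate − station| to the reported distance:
Site 1: residuals A 0.0, B 0.0, C 0.0 → max 0.0 km
Site 2: residuals A 22.1, B 52.9, C 28.2 → max 52.9 km
Site 3: residuals A 9.1, B 34.4, C 55.5 → max 55.5 km
Site 4: residuals A 5.4, B 11.1, C 39.5 → max 39.5 km
Only Site 1 has all residuals ≈ 0.

Site 1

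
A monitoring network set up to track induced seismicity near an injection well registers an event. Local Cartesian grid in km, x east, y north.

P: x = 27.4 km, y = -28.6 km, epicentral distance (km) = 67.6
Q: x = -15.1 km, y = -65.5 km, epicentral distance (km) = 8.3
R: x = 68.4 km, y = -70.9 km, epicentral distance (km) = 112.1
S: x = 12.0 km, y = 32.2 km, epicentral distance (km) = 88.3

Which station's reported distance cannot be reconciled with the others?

Q

Solve using three stations at a time. Using P, R, S (subtract circle equations pairwise → linear system) gives (x, y) ≈ (-39.2, -39.7).
Distances from that point to each station vs reported:
  P: calculated 67.5 vs reported 67.6 → residual 0.1 km
  Q: calculated 35.3 vs reported 8.3 → residual 27.0 km
  R: calculated 112.1 vs reported 112.1 → residual 0.0 km
  S: calculated 88.2 vs reported 88.3 → residual 0.1 km
P, R, S are mutually consistent (residuals ≈ 0); Q is off by 27.0 km.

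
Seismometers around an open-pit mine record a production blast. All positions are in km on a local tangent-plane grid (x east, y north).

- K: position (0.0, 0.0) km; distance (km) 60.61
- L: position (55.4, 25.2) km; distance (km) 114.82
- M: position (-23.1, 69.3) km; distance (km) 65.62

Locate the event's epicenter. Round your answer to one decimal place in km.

Circle about each station: x² + y² = 60.61²; (x − 55.4)² + (y − 25.2)² = 114.82²; (x + 23.1)² + (y − 69.3)² = 65.62².
Subtracting pairs of circle equations eliminates x²+y² and gives linear equations (the radical axes):
110.8 x + 50.4 y = -5805.86
-46.2 x + 138.6 y = 4703.69
Solving the 2×2 system: x ≈ -58.9, y ≈ 14.3 km.
Check against K (with the unrounded x, y): √(x²+y²) = 60.62 ≈ 60.61 km. ✓

(-58.9, 14.3)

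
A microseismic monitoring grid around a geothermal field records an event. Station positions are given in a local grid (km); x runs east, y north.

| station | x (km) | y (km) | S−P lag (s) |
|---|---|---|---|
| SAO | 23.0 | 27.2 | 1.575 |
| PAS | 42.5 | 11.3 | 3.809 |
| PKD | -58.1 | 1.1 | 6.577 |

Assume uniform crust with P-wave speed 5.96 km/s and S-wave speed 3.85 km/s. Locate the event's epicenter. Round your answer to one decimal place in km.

(6.5, 31.8)

Distance from S−P lag: d = Δt · v_P v_S / (v_P − v_S) = Δt · (5.96·3.85)/(5.96−3.85) ≈ 10.8749·Δt.
So d_SAO = 17.13, d_PAS = 41.42, d_PKD = 71.52 km.
Circle about each station: (x − 23.0)² + (y − 27.2)² = 17.13²; (x − 42.5)² + (y − 11.3)² = 41.42²; (x + 58.1)² + (y − 1.1)² = 71.52².
Subtracting the SAO equation from the PAS and PKD equations removes the quadratic terms:
39.0 x − 31.8 y = -757.08
-162.2 x − 52.2 y = -2713.69
Solving the 2×2 system: x ≈ 6.5, y ≈ 31.8 km.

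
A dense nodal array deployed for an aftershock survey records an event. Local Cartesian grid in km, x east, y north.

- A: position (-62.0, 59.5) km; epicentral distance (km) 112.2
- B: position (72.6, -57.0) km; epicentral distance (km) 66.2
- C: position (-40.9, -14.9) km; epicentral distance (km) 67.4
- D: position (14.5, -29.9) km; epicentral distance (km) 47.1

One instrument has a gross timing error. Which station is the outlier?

Solve using three stations at a time. Using A, B, C (subtract circle equations pairwise → linear system) gives (x, y) ≈ (26.3, -9.7).
Distances from that point to each station vs reported:
  A: calculated 112.2 vs reported 112.2 → residual 0.0 km
  B: calculated 66.2 vs reported 66.2 → residual 0.0 km
  C: calculated 67.4 vs reported 67.4 → residual 0.0 km
  D: calculated 23.4 vs reported 47.1 → residual 23.7 km
A, B, C are mutually consistent (residuals ≈ 0); D is off by 23.7 km.

D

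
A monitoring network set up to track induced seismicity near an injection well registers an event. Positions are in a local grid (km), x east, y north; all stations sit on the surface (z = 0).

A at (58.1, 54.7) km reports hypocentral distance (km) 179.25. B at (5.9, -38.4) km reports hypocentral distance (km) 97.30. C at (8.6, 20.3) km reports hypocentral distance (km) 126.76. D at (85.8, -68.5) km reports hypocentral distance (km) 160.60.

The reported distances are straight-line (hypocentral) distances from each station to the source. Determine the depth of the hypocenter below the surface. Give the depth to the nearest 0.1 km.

67.9 km

Each station gives a sphere (x−x_i)² + (y−y_i)² + z² = d_i² (stations at z=0).
Subtracting the A sphere from B and C: z² cancels, leaving linear equations in x and y:
-104.4 x − 186.2 y = 17804.94
-99.0 x − 68.8 y = 10180.81
Solving: x ≈ -59.611, y ≈ -62.200 km (keep extra digits for the depth step; rounded: -59.6, -62.2).
Then from the A sphere: z² = 179.25² − (x − 58.1)² − (y − 54.7)² with x = -59.611, y = -62.200, so z ≈ 67.890 ≈ 67.9 km.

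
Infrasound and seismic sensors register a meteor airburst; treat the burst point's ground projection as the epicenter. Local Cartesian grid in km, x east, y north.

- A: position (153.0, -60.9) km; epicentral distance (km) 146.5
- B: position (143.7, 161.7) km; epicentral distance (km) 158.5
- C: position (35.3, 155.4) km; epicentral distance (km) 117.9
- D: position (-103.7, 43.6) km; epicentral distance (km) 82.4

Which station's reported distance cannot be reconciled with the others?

D

Solve using three stations at a time. Using A, B, C (subtract circle equations pairwise → linear system) gives (x, y) ≈ (44.8, 37.9).
Distances from that point to each station vs reported:
  A: calculated 146.5 vs reported 146.5 → residual 0.0 km
  B: calculated 158.5 vs reported 158.5 → residual 0.0 km
  C: calculated 117.9 vs reported 117.9 → residual 0.0 km
  D: calculated 148.6 vs reported 82.4 → residual 66.2 km
A, B, C are mutually consistent (residuals ≈ 0); D is off by 66.2 km.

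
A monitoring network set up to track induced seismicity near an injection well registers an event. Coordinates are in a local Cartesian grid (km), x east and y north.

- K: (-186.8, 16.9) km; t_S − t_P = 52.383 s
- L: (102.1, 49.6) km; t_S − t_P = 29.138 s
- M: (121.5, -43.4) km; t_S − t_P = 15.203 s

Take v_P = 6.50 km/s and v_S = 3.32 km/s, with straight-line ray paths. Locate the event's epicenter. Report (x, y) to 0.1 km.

x ≈ 129.0 km, y ≈ -146.3 km

Distance from S−P lag: d = Δt · v_P v_S / (v_P − v_S) = Δt · (6.50·3.32)/(6.50−3.32) ≈ 6.7862·Δt.
So d_K = 355.48, d_L = 197.74, d_M = 103.17 km.
Circle about each station: (x + 186.8)² + (y − 16.9)² = 355.48²; (x − 102.1)² + (y − 49.6)² = 197.74²; (x − 121.5)² + (y + 43.4)² = 103.17².
Subtracting the K equation from the L and M equations removes the quadratic terms:
577.8 x + 65.4 y = 64969.64
616.6 x − 120.6 y = 97187.94
Solving the 2×2 system: x ≈ 129.0, y ≈ -146.3 km.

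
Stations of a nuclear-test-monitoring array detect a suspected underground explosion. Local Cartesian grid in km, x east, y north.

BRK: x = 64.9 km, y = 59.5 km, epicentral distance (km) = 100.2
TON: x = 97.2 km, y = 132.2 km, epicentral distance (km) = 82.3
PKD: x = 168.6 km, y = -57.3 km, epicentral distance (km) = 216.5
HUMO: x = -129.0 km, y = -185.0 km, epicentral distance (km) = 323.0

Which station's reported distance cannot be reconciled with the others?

Solve using three stations at a time. Using TON, PKD, HUMO (subtract circle equations pairwise → linear system) gives (x, y) ≈ (21.0, 101.1).
Distances from that point to each station vs reported:
  BRK: calculated 60.5 vs reported 100.2 → residual 39.7 km
  TON: calculated 82.3 vs reported 82.3 → residual 0.0 km
  PKD: calculated 216.5 vs reported 216.5 → residual 0.0 km
  HUMO: calculated 323.0 vs reported 323.0 → residual 0.0 km
TON, PKD, HUMO are mutually consistent (residuals ≈ 0); BRK is off by 39.7 km.

BRK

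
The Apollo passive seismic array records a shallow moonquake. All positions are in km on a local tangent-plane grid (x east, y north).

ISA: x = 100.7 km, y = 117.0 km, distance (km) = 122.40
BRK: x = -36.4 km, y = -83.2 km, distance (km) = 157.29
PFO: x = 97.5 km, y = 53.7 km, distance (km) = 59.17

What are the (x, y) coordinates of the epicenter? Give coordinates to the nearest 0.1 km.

Circle about each station: (x − 100.7)² + (y − 117.0)² = 122.40²; (x + 36.4)² + (y + 83.2)² = 157.29²; (x − 97.5)² + (y − 53.7)² = 59.17².
Subtracting pairs of circle equations eliminates x²+y² and gives linear equations (the radical axes):
-274.2 x − 400.4 y = -25340.67
-6.4 x − 126.6 y = 41.12
Solving the 2×2 system: x ≈ 100.3, y ≈ -5.4 km.

(100.3, -5.4)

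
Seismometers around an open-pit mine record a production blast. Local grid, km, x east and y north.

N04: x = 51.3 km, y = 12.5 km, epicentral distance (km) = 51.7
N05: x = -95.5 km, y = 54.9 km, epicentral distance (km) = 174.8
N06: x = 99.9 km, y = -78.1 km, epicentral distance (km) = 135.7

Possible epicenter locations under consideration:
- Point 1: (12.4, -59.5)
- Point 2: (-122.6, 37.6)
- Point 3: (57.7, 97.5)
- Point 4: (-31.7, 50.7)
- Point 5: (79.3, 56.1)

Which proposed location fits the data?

Point 5

For each candidate, compare |candidate − station| to the reported distance:
Point 1: residuals N04 30.1, N05 17.5, N06 46.2 → max 46.2 km
Point 2: residuals N04 124.0, N05 142.6, N06 115.1 → max 142.6 km
Point 3: residuals N04 33.5, N05 15.8, N06 44.9 → max 44.9 km
Point 4: residuals N04 39.7, N05 110.9, N06 48.4 → max 110.9 km
Point 5: residuals N04 0.1, N05 0.0, N06 0.1 → max 0.1 km
Only Point 5 has all residuals ≈ 0.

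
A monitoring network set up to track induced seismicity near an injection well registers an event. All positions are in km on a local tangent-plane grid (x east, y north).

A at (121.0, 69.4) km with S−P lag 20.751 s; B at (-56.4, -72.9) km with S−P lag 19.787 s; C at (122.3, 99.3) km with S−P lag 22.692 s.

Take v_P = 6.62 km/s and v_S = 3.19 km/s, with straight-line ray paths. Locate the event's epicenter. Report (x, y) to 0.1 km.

Distance from S−P lag: d = Δt · v_P v_S / (v_P − v_S) = Δt · (6.62·3.19)/(6.62−3.19) ≈ 6.1568·Δt.
So d_A = 127.76, d_B = 121.82, d_C = 139.71 km.
Circle about each station: (x − 121.0)² + (y − 69.4)² = 127.76²; (x + 56.4)² + (y + 72.9)² = 121.82²; (x − 122.3)² + (y − 99.3)² = 139.71².
Subtracting the A equation from the B and C equations removes the quadratic terms:
-354.8 x − 284.6 y = -9479.48
2.6 x + 59.8 y = 2164.15
Solving the 2×2 system: x ≈ -2.4, y ≈ 36.3 km.

(-2.4, 36.3)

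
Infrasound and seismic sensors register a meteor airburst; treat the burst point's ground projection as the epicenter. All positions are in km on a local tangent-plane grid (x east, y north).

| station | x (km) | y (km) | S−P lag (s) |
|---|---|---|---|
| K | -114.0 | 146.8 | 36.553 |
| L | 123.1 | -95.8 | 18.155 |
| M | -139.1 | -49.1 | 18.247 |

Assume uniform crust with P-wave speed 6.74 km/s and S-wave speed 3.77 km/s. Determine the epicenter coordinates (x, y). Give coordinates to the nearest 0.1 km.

Distance from S−P lag: d = Δt · v_P v_S / (v_P − v_S) = Δt · (6.74·3.77)/(6.74−3.77) ≈ 8.5555·Δt.
So d_K = 312.73, d_L = 155.32, d_M = 156.11 km.
Circle about each station: (x + 114.0)² + (y − 146.8)² = 312.73²; (x − 123.1)² + (y + 95.8)² = 155.32²; (x + 139.1)² + (y + 49.1)² = 156.11².
Subtracting pairs of circle equations eliminates x²+y² and gives linear equations (the radical axes):
474.2 x − 485.2 y = 63460.76
-50.2 x − 391.8 y = 60643.10
Solving the 2×2 system: x ≈ -21.7, y ≈ -152.0 km.

-21.7 km east, -152.0 km north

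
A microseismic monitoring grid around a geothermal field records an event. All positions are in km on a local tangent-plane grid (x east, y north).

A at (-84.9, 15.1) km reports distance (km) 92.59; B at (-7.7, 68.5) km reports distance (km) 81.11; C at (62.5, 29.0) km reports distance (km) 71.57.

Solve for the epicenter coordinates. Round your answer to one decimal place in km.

Circle about each station: (x + 84.9)² + (y − 15.1)² = 92.59²; (x + 7.7)² + (y − 68.5)² = 81.11²; (x − 62.5)² + (y − 29.0)² = 71.57².
Subtracting the A equation from the B and C equations removes the quadratic terms:
154.4 x + 106.8 y = -690.40
294.8 x + 27.8 y = 761.87
Solving the 2×2 system: x ≈ 3.7, y ≈ -11.8 km.

(3.7, -11.8)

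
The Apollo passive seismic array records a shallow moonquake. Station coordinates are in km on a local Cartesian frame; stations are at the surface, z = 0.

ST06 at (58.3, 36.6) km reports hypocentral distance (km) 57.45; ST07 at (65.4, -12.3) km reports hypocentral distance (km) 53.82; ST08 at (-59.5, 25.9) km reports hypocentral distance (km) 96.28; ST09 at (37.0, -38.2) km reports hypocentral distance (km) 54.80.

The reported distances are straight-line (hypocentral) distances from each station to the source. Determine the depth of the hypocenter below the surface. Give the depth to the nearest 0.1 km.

34.8 km

Each station gives a sphere (x−x_i)² + (y−y_i)² + z² = d_i² (stations at z=0).
Subtracting the ST06 sphere from ST07 and ST08: z² cancels, leaving linear equations in x and y:
14.2 x − 97.8 y = 93.91
-235.6 x − 21.4 y = -6496.73
Solving: x ≈ 27.302, y ≈ 3.004 km (keep extra digits for the depth step; rounded: 27.3, 3.0).
Then from the ST06 sphere: z² = 57.45² − (x − 58.3)² − (y − 36.6)² with x = 27.302, y = 3.004, so z ≈ 34.798 ≈ 34.8 km.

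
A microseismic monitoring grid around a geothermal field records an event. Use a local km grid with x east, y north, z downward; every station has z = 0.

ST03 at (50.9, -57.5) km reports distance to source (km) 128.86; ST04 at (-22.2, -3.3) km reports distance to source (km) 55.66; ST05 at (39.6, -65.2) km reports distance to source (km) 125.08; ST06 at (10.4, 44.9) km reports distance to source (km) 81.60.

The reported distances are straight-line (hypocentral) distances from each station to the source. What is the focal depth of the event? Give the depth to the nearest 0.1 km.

47.6 km

Each station gives a sphere (x−x_i)² + (y−y_i)² + z² = d_i² (stations at z=0).
Subtracting the ST03 sphere from ST04 and ST05: z² cancels, leaving linear equations in x and y:
-146.2 x + 108.4 y = 8113.53
-22.6 x − 15.4 y = 882.03
Solving: x ≈ -46.915, y ≈ 11.574 km (keep extra digits for the depth step; rounded: -46.9, 11.6).
Then from the ST03 sphere: z² = 128.86² − (x − 50.9)² − (y + 57.5)² with x = -46.915, y = 11.574, so z ≈ 47.602 ≈ 47.6 km.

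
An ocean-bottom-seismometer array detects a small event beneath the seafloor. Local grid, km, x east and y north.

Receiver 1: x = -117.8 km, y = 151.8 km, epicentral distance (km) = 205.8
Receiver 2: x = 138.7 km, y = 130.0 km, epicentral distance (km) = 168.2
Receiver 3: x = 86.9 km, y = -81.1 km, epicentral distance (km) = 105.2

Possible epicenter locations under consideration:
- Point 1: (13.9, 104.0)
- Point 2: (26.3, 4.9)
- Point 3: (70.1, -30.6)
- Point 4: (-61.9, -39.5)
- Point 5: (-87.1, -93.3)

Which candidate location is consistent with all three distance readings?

For each candidate, compare |candidate − station| to the reported distance:
Point 1: residuals Receiver 1 65.7, Receiver 2 40.7, Receiver 3 93.8 → max 93.8 km
Point 2: residuals Receiver 1 0.0, Receiver 2 0.0, Receiver 3 0.0 → max 0.0 km
Point 3: residuals Receiver 1 56.1, Receiver 2 6.4, Receiver 3 52.0 → max 56.1 km
Point 4: residuals Receiver 1 6.5, Receiver 2 94.4, Receiver 3 49.3 → max 94.4 km
Point 5: residuals Receiver 1 41.2, Receiver 2 149.4, Receiver 3 69.2 → max 149.4 km
Only Point 2 has all residuals ≈ 0.

Point 2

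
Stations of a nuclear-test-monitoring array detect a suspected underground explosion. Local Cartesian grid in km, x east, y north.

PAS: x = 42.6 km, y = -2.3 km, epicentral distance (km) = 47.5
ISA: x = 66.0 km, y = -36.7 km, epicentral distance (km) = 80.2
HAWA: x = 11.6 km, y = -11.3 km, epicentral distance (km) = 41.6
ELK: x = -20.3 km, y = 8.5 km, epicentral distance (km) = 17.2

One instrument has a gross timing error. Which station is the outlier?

HAWA

Solve using three stations at a time. Using PAS, ISA, ELK (subtract circle equations pairwise → linear system) gives (x, y) ≈ (-4.8, 1.0).
Distances from that point to each station vs reported:
  PAS: calculated 47.5 vs reported 47.5 → residual 0.0 km
  ISA: calculated 80.2 vs reported 80.2 → residual 0.0 km
  HAWA: calculated 20.5 vs reported 41.6 → residual 21.1 km
  ELK: calculated 17.2 vs reported 17.2 → residual 0.0 km
PAS, ISA, ELK are mutually consistent (residuals ≈ 0); HAWA is off by 21.1 km.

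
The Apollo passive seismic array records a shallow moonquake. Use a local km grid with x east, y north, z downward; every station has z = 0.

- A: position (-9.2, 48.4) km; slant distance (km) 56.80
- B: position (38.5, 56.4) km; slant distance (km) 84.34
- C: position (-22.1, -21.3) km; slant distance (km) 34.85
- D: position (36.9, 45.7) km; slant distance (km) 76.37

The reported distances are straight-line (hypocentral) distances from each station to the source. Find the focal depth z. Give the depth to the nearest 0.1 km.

Each station gives a sphere (x−x_i)² + (y−y_i)² + z² = d_i² (stations at z=0).
Subtracting the A sphere from B and C: z² cancels, leaving linear equations in x and y:
95.4 x + 16.0 y = -1650.99
-25.8 x − 139.4 y = 526.62
Solving: x ≈ -17.206, y ≈ -0.593 km (keep extra digits for the depth step; rounded: -17.2, -0.6).
Then from the A sphere: z² = 56.80² − (x + 9.2)² − (y − 48.4)² with x = -17.206, y = -0.593, so z ≈ 27.601 ≈ 27.6 km.
Check against D (with the unrounded solution): distance 76.37 ≈ 76.37 km. ✓

depth ≈ 27.6 km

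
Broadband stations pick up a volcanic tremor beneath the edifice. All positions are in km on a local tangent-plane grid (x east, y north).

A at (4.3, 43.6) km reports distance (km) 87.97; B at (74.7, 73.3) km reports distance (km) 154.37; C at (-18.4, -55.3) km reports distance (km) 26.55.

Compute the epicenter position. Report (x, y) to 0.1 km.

x ≈ -35.4 km, y ≈ -34.9 km

Circle about each station: (x − 4.3)² + (y − 43.6)² = 87.97²; (x − 74.7)² + (y − 73.3)² = 154.37²; (x + 18.4)² + (y + 55.3)² = 26.55².
Subtracting pairs of circle equations eliminates x²+y² and gives linear equations (the radical axes):
140.8 x + 59.4 y = -7057.85
-45.4 x − 197.8 y = 8511.02
Solving the 2×2 system: x ≈ -35.4, y ≈ -34.9 km.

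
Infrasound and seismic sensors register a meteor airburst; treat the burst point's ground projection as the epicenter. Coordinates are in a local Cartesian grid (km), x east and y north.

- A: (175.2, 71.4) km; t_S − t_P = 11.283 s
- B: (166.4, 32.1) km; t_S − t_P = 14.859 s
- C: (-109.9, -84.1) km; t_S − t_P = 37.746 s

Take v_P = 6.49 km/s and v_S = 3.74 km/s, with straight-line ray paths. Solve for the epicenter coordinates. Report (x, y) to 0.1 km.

121.7 km east, 155.4 km north

Distance from S−P lag: d = Δt · v_P v_S / (v_P − v_S) = Δt · (6.49·3.74)/(6.49−3.74) ≈ 8.8264·Δt.
So d_A = 99.59, d_B = 131.15, d_C = 333.16 km.
Circle about each station: (x − 175.2)² + (y − 71.4)² = 99.59²; (x − 166.4)² + (y − 32.1)² = 131.15²; (x + 109.9)² + (y + 84.1)² = 333.16².
Subtracting pairs of circle equations eliminates x²+y² and gives linear equations (the radical axes):
-17.6 x − 78.6 y = -14355.78
-570.2 x − 311.0 y = -117719.60
Solving the 2×2 system: x ≈ 121.7, y ≈ 155.4 km.
Check against A (with the unrounded x, y): √((x − 175.2)²+(y − 71.4)²) = 99.59 ≈ 99.59 km. ✓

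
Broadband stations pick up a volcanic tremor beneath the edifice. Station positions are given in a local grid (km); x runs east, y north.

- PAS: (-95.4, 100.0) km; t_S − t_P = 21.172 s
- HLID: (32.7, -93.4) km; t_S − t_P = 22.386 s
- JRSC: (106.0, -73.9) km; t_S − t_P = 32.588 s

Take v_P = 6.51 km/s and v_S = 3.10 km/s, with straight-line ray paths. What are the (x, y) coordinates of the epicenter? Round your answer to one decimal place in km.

(-80.4, -24.4)

Distance from S−P lag: d = Δt · v_P v_S / (v_P − v_S) = Δt · (6.51·3.10)/(6.51−3.10) ≈ 5.9182·Δt.
So d_PAS = 125.30, d_HLID = 132.48, d_JRSC = 192.86 km.
Circle about each station: (x + 95.4)² + (y − 100.0)² = 125.30²; (x − 32.7)² + (y + 93.4)² = 132.48²; (x − 106.0)² + (y + 73.9)² = 192.86².
Subtracting pairs of circle equations eliminates x²+y² and gives linear equations (the radical axes):
256.2 x − 386.8 y = -11159.17
402.8 x − 347.8 y = -23898.84
Solving the 2×2 system: x ≈ -80.4, y ≈ -24.4 km.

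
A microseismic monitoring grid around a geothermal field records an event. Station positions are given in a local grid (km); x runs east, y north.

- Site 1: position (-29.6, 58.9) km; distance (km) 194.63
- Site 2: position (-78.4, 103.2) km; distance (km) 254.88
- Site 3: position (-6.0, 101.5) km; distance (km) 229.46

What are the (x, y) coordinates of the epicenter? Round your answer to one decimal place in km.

Circle about each station: (x + 29.6)² + (y − 58.9)² = 194.63²; (x + 78.4)² + (y − 103.2)² = 254.88²; (x + 6.0)² + (y − 101.5)² = 229.46².
Subtracting the Site 1 equation from the Site 2 and Site 3 equations removes the quadratic terms:
-97.6 x + 88.6 y = -14631.55
47.2 x + 85.2 y = -8778.17
Solving the 2×2 system: x ≈ 37.5, y ≈ -123.8 km.

(37.5, -123.8)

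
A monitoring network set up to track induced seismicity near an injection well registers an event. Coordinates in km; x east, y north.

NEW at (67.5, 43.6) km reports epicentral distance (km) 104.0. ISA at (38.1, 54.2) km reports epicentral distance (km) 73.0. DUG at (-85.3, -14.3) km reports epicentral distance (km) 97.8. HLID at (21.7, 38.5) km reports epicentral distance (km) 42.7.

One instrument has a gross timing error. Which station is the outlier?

Solve using three stations at a time. Using NEW, ISA, DUG (subtract circle equations pairwise → linear system) gives (x, y) ≈ (-33.4, 68.6).
Distances from that point to each station vs reported:
  NEW: calculated 104.0 vs reported 104.0 → residual 0.0 km
  ISA: calculated 73.0 vs reported 73.0 → residual 0.0 km
  DUG: calculated 97.8 vs reported 97.8 → residual 0.0 km
  HLID: calculated 62.8 vs reported 42.7 → residual 20.1 km
NEW, ISA, DUG are mutually consistent (residuals ≈ 0); HLID is off by 20.1 km.

HLID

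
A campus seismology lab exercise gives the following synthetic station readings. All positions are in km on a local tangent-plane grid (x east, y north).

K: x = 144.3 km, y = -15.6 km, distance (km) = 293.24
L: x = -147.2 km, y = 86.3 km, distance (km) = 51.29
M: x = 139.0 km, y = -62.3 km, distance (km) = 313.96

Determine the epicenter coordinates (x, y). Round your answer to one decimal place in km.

Circle about each station: (x − 144.3)² + (y + 15.6)² = 293.24²; (x + 147.2)² + (y − 86.3)² = 51.29²; (x − 139.0)² + (y + 62.3)² = 313.96².
Subtracting the K equation from the L and M equations removes the quadratic terms:
-583.0 x + 203.8 y = 91408.71
-10.6 x − 93.4 y = -10444.74
Solving the 2×2 system: x ≈ -113.2, y ≈ 124.7 km.

x ≈ -113.2 km, y ≈ 124.7 km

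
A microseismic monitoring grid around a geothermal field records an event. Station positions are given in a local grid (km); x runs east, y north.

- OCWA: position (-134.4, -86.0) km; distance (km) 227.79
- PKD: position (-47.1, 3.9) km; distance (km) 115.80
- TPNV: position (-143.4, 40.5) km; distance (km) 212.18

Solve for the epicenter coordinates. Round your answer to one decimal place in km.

Circle about each station: (x + 134.4)² + (y + 86.0)² = 227.79²; (x + 47.1)² + (y − 3.9)² = 115.80²; (x + 143.4)² + (y − 40.5)² = 212.18².
Subtracting pairs of circle equations eliminates x²+y² and gives linear equations (the radical axes):
174.6 x + 179.8 y = 15252.90
-18.0 x + 253.0 y = 3612.38
Solving the 2×2 system: x ≈ 67.7, y ≈ 19.1 km.

x ≈ 67.7 km, y ≈ 19.1 km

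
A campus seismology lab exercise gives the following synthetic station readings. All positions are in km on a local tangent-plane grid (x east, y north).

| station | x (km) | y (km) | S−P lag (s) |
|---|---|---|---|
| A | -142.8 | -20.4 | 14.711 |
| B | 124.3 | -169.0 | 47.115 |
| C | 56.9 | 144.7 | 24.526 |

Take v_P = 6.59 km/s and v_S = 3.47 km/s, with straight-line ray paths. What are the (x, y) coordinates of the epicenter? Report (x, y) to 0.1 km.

Distance from S−P lag: d = Δt · v_P v_S / (v_P − v_S) = Δt · (6.59·3.47)/(6.59−3.47) ≈ 7.3293·Δt.
So d_A = 107.82, d_B = 345.32, d_C = 179.76 km.
Circle about each station: (x + 142.8)² + (y + 20.4)² = 107.82²; (x − 124.3)² + (y + 169.0)² = 345.32²; (x − 56.9)² + (y − 144.7)² = 179.76².
Subtracting the A equation from the B and C equations removes the quadratic terms:
534.2 x − 297.2 y = -84417.26
399.4 x + 330.2 y = -17320.81
Solving the 2×2 system: x ≈ -111.9, y ≈ 82.9 km.
Check against A (with the unrounded x, y): √((x + 142.8)²+(y + 20.4)²) = 107.82 ≈ 107.82 km. ✓

x ≈ -111.9 km, y ≈ 82.9 km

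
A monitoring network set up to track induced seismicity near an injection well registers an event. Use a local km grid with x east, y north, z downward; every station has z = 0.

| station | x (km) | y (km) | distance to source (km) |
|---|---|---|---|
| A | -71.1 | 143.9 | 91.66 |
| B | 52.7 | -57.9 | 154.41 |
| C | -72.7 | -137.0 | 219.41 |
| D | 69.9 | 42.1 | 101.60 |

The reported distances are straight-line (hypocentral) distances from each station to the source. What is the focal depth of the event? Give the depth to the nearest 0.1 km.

Each station gives a sphere (x−x_i)² + (y−y_i)² + z² = d_i² (stations at z=0).
Subtracting the A sphere from B and C: z² cancels, leaving linear equations in x and y:
247.6 x − 403.6 y = -35073.61
-3.2 x − 561.8 y = -41447.32
Solving: x ≈ -21.199, y ≈ 73.897 km (keep extra digits for the depth step; rounded: -21.2, 73.9).
Then from the A sphere: z² = 91.66² − (x + 71.1)² − (y − 143.9)² with x = -21.199, y = 73.897, so z ≈ 31.797 ≈ 31.8 km.

z ≈ 31.8 km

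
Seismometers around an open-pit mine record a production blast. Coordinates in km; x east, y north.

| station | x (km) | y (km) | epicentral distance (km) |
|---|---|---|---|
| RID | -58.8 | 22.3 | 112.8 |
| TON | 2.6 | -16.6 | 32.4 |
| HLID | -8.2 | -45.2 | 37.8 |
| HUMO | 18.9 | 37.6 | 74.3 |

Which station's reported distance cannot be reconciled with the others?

RID

Solve using three stations at a time. Using TON, HLID, HUMO (subtract circle equations pairwise → linear system) gives (x, y) ≈ (28.4, -36.0).
Distances from that point to each station vs reported:
  RID: calculated 104.9 vs reported 112.8 → residual 7.9 km
  TON: calculated 32.3 vs reported 32.4 → residual 0.1 km
  HLID: calculated 37.7 vs reported 37.8 → residual 0.1 km
  HUMO: calculated 74.2 vs reported 74.3 → residual 0.1 km
TON, HLID, HUMO are mutually consistent (residuals ≈ 0); RID is off by 7.9 km.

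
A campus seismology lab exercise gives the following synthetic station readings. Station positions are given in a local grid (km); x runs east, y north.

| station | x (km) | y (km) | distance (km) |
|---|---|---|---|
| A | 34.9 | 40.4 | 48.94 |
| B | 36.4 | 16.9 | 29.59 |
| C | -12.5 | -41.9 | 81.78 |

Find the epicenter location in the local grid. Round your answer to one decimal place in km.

Circle about each station: (x − 34.9)² + (y − 40.4)² = 48.94²; (x − 36.4)² + (y − 16.9)² = 29.59²; (x + 12.5)² + (y + 41.9)² = 81.78².
Subtracting the A equation from the B and C equations removes the quadratic terms:
3.0 x − 47.0 y = 279.96
-94.8 x − 164.6 y = -5231.15
Solving the 2×2 system: x ≈ 59.0, y ≈ -2.2 km.
Check against A (with the unrounded x, y): √((x − 34.9)²+(y − 40.4)²) = 48.93 ≈ 48.94 km. ✓

(59.0, -2.2)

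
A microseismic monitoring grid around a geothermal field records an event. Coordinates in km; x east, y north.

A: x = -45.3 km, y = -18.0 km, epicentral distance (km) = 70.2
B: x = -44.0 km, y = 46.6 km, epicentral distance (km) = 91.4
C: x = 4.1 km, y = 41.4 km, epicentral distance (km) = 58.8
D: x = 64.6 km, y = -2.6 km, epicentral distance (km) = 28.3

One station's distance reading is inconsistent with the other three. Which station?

D

Solve using three stations at a time. Using A, B, C (subtract circle equations pairwise → linear system) gives (x, y) ≈ (24.7, -13.6).
Distances from that point to each station vs reported:
  A: calculated 70.2 vs reported 70.2 → residual 0.0 km
  B: calculated 91.4 vs reported 91.4 → residual 0.0 km
  C: calculated 58.8 vs reported 58.8 → residual 0.0 km
  D: calculated 41.4 vs reported 28.3 → residual 13.1 km
A, B, C are mutually consistent (residuals ≈ 0); D is off by 13.1 km.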